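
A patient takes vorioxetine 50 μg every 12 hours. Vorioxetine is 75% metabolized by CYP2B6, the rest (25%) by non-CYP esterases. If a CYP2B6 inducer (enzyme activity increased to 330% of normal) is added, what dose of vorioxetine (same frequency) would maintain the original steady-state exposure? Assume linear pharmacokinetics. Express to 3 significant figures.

136 μg

CYP2B6: 0.75 × 3.3 = 2.475
Other: 0.25 (unchanged)
Relative clearance = 2.475 + 0.25 = 2.725.
To maintain the same steady-state level, dose must scale with clearance: new dose = 50 × 2.725 = 136 μg.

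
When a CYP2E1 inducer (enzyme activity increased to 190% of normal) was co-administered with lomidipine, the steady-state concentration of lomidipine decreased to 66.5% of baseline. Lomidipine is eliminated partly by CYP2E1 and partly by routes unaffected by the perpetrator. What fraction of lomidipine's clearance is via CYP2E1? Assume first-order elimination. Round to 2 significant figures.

Call the CYP2E1 fraction fm. After the interaction, CL_new/CL_old = fm × 1.9 + (1 − fm).
Steady-state concentration ratio = 1 / (new CL fraction), so new CL fraction = 1 / 0.665 = 1.504.
fm × 1.9 + 1 − fm = 1.504  ⇒  fm × (1.9 − 1) = 0.5038  ⇒  fm = 0.56.

0.56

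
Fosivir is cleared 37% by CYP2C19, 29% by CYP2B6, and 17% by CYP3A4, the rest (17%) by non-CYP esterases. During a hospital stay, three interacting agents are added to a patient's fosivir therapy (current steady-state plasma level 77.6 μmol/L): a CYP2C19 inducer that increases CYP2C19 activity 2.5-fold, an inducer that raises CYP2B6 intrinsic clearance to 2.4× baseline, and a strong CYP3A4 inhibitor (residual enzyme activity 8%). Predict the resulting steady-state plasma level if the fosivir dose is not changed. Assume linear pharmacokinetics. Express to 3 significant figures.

CYP2C19: 0.37 × 2.5 = 0.925
CYP2B6: 0.29 × 2.4 = 0.696
CYP3A4: 0.17 × 0.08 = 0.0136
Other: 0.17 (unchanged)
Relative clearance = 0.925 + 0.696 + 0.0136 + 0.17 = 1.8046.
Dividing the baseline by the relative clearance: 77.6 / 1.8046 = 43.0 μmol/L.

43.0 μmol/L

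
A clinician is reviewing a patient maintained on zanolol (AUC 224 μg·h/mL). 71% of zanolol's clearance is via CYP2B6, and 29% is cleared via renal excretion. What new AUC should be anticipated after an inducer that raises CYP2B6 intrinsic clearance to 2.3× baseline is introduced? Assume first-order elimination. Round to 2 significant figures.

1.2 × 10² μg·h/mL

The CYP2B6 pathway (71% of clearance) rises to 2.3× activity: 0.71 × 2.3 = 1.633.
Non-CYP routes (29%) are unchanged.
CL_new/CL_old = 1.633 + 0.29 = 1.923.
New AUC = baseline ÷ relative clearance = 224 / 1.923 = 1.2 × 10² μg·h/mL.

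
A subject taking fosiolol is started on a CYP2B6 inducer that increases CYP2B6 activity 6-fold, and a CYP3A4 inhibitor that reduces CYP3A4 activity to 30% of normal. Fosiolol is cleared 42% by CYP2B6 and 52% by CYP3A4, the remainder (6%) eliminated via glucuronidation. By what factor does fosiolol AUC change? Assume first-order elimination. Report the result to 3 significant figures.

0.365

CYP2B6: 0.42 × 6 = 2.52
CYP3A4: 0.52 × 0.3 = 0.156
Other: 0.06 (unchanged)
Relative clearance = 2.52 + 0.156 + 0.06 = 2.736.
Net AUC ratio = 1 / 2.736 = 0.365.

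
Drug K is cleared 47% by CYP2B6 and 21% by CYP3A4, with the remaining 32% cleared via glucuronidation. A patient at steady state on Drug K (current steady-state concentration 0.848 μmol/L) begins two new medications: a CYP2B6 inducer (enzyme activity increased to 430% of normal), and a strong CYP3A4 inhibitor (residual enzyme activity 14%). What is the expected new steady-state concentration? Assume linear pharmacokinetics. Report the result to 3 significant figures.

The CYP2B6 pathway (47% of clearance) is boosted to 4.3× activity: 0.47 × 4.3 = 2.021.
The CYP3A4 pathway (21% of clearance) drops to 0.14× activity: 0.21 × 0.14 = 0.0294.
The remaining 32% of clearance is unaffected.
New clearance relative to baseline: 2.021 + 0.0294 + 0.32 = 2.3704.
Dividing the baseline by the relative clearance: 0.848 / 2.3704 = 0.358 μmol/L.

0.358 μmol/L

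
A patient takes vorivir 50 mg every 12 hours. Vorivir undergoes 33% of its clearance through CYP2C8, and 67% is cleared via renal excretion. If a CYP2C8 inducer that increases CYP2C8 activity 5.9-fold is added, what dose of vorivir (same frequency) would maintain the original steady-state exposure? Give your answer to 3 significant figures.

The CYP2C8 pathway (33% of clearance) rises to 5.9× activity: 0.33 × 5.9 = 1.947.
The remaining 67% of clearance is unaffected.
CL_new/CL_old = 1.947 + 0.67 = 2.617.
Css,avg = (dose rate)/CL, so holding Css fixed requires dose ∝ CL: 50 × 2.617 = 131 mg.

131 mg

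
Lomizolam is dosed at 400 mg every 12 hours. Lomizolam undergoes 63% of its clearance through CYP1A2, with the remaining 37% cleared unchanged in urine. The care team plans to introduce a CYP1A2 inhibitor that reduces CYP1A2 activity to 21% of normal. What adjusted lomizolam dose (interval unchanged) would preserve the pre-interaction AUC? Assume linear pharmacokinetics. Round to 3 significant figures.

201 mg

CYP1A2: 0.63 × 0.21 = 0.1323
Other: 0.37 (unchanged)
New clearance relative to baseline: 0.1323 + 0.37 = 0.5023.
Css,avg = (dose rate)/CL, so holding Css fixed requires dose ∝ CL: 400 × 0.5023 = 201 mg.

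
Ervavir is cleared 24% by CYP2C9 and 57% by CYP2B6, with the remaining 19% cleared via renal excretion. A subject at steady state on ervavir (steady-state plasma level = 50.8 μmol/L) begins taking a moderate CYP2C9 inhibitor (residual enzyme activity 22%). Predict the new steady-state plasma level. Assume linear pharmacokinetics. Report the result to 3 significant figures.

The CYP2C9 pathway (24% of clearance) is reduced to 0.22× activity: 0.24 × 0.22 = 0.0528.
CYP2B6 (57%) and the residual 19% are unaffected.
New clearance relative to baseline: 0.0528 + 0.57 + 0.19 = 0.8128.
With dosing unchanged, steady-state plasma level scales as 1/CL: 50.8 / 0.8128 = 62.5 μmol/L.

62.5 μmol/L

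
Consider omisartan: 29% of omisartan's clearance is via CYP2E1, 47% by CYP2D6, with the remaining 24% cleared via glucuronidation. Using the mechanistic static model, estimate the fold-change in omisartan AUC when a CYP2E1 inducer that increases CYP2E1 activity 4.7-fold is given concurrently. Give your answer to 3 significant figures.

0.482

The CYP2E1 pathway (29% of clearance) increases to 4.7× activity: 0.29 × 4.7 = 1.363.
CYP2D6 (47%) and the residual 24% are unaffected.
New clearance relative to baseline: 1.363 + 0.47 + 0.24 = 2.073.
AUC is inversely proportional to clearance, so the fold-change is 1 / 2.073 = 0.482.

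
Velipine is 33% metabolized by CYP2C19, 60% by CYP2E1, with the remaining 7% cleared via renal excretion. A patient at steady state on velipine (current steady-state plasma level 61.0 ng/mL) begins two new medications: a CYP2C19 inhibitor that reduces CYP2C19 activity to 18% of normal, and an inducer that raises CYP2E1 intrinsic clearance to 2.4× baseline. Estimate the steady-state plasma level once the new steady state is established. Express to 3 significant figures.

38.9 ng/mL

The CYP2C19 pathway (33% of clearance) is reduced to 0.18× activity: 0.33 × 0.18 = 0.0594.
The CYP2E1 pathway (60% of clearance) increases to 2.4× activity: 0.6 × 2.4 = 1.44.
The remaining 7% of clearance is unaffected.
Relative clearance = 0.0594 + 1.44 + 0.07 = 1.5694.
New steady-state plasma level = 61.0 / 1.5694 = 38.9 ng/mL (concentration scales inversely with clearance).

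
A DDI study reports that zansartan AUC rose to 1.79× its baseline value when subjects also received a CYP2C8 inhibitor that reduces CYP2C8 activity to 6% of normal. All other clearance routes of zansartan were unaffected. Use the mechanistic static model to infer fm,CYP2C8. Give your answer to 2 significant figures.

CL'/CL = 1 / 1.79 = 0.5587
0.06·fm + (1 − fm) = 0.5587
fm = (0.5587 − 1) / (0.06 − 1) = 0.47

0.47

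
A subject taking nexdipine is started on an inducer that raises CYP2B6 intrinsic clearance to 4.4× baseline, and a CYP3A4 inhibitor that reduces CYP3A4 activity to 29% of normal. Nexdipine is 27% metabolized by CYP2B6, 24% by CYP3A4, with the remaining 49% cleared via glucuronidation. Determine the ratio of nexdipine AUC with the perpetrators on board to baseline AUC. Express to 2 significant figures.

The CYP2B6 pathway (27% of clearance) increases to 4.4× activity: 0.27 × 4.4 = 1.188.
The CYP3A4 pathway (24% of clearance) drops to 0.29× activity: 0.24 × 0.29 = 0.0696.
Non-CYP routes (49%) are unchanged.
Relative clearance = 1.188 + 0.0696 + 0.49 = 1.7476.
Net AUC ratio = 1 / 1.7476 = 0.57.

0.57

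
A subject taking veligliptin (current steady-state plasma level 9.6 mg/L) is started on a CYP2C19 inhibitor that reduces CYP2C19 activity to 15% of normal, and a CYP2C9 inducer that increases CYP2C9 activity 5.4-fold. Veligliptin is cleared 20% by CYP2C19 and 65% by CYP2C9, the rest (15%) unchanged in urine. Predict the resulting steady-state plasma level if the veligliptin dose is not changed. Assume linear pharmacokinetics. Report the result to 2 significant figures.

2.6 mg/L

CYP2C19: 0.2 × 0.15 = 0.03
CYP2C9: 0.65 × 5.4 = 3.51
Other: 0.15 (unchanged)
Relative clearance = 0.03 + 3.51 + 0.15 = 3.69.
New steady-state plasma level = 9.6 / 3.69 = 2.6 mg/L (concentration scales inversely with clearance).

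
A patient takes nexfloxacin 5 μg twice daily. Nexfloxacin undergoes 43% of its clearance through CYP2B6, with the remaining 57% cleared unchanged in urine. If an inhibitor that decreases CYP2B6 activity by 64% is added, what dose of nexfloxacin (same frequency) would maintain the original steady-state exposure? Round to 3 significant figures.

CYP2B6: 0.43 × 0.36 = 0.1548
Other: 0.57 (unchanged)
Relative clearance = 0.1548 + 0.57 = 0.7248.
To maintain the same steady-state level, dose must scale with clearance: new dose = 5 × 0.7248 = 3.62 μg.

3.62 μg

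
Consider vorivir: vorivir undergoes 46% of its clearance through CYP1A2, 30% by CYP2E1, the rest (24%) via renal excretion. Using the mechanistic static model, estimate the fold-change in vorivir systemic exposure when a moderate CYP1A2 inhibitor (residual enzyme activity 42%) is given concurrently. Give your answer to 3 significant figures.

1.36

The CYP1A2 pathway (46% of clearance) drops to 0.42× activity: 0.46 × 0.42 = 0.1932.
CYP2E1 (30%) and the residual 24% are unaffected.
Relative clearance = 0.1932 + 0.3 + 0.24 = 0.7332.
Since systemic exposure ∝ 1/CL, the ratio is 1 / 0.7332 = 1.36.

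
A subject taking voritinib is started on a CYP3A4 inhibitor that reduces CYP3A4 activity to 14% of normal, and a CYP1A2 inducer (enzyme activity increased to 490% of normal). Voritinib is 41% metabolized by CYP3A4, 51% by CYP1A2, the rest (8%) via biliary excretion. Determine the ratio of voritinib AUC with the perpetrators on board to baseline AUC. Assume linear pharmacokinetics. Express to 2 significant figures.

CYP3A4: 0.41 × 0.14 = 0.0574
CYP1A2: 0.51 × 4.9 = 2.499
Other: 0.08 (unchanged)
New clearance relative to baseline: 0.0574 + 2.499 + 0.08 = 2.6364.
Because AUC varies inversely with clearance, the combined effect is 1 / 2.6364 = 0.38.

0.38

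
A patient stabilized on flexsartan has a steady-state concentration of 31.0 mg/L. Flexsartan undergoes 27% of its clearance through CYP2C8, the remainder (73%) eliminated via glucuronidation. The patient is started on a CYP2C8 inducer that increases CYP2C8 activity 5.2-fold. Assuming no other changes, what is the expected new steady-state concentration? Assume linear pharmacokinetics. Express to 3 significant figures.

The CYP2C8 pathway (27% of clearance) is boosted to 5.2× activity: 0.27 × 5.2 = 1.404.
The remaining 73% of clearance is unaffected.
Relative clearance = 1.404 + 0.73 = 2.134.
Steady-state concentration ∝ 1/CL, so new value = 31.0 / 2.134 = 14.5 mg/L.

14.5 mg/L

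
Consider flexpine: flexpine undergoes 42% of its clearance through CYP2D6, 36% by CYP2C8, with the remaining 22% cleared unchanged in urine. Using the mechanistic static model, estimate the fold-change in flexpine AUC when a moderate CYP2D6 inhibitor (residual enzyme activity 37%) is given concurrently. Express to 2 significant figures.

The CYP2D6 pathway (42% of clearance) is reduced to 0.37× activity: 0.42 × 0.37 = 0.1554.
CYP2C8 (36%) and the residual 22% are unaffected.
Relative clearance = 0.1554 + 0.36 + 0.22 = 0.7354.
AUC is inversely proportional to clearance, so the fold-change is 1 / 0.7354 = 1.4.

1.4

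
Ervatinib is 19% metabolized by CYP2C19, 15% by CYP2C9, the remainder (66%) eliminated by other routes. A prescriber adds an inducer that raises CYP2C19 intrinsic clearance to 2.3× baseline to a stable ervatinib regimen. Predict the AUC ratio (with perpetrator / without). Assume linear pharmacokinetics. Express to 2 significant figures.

CYP2C19: 0.19 × 2.3 = 0.437
CYP2C9: 0.15 (unchanged)
Other: 0.66 (unchanged)
New clearance relative to baseline: 0.437 + 0.15 + 0.66 = 1.247.
AUC ratio = CL_old/CL_new = 1 / 1.247 = 0.80.

0.80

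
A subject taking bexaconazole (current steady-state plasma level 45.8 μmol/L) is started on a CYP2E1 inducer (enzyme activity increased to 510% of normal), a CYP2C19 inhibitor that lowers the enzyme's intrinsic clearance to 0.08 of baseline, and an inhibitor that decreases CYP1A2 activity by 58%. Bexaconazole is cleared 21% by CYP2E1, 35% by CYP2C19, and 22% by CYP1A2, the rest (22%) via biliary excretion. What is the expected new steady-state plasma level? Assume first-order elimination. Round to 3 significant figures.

32.5 μmol/L

The CYP2E1 pathway (21% of clearance) rises to 5.1× activity: 0.21 × 5.1 = 1.071.
The CYP2C19 pathway (35% of clearance) falls to 0.08× activity: 0.35 × 0.08 = 0.028.
The CYP1A2 pathway (22% of clearance) falls to 0.42× activity: 0.22 × 0.42 = 0.0924.
The remaining 22% of clearance is unaffected.
Relative clearance = 1.071 + 0.028 + 0.0924 + 0.22 = 1.4114.
Steady-state plasma level ∝ 1/CL: new value = 45.8 / 1.4114 = 32.5 μmol/L.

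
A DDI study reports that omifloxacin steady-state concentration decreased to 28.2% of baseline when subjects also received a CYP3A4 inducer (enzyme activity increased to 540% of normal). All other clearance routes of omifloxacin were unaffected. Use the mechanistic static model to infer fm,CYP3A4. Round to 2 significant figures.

0.58

CL'/CL = 1 / 0.282 = 3.546
5.4·fm + (1 − fm) = 3.546
fm = (3.546 − 1) / (5.4 − 1) = 0.58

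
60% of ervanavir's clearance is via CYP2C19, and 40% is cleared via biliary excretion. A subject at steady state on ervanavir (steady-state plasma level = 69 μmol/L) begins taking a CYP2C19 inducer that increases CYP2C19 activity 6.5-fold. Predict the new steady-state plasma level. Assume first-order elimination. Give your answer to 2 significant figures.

The CYP2C19 pathway (60% of clearance) increases to 6.5× activity: 0.6 × 6.5 = 3.9.
The remaining 40% of clearance is unaffected.
New clearance relative to baseline: 3.9 + 0.4 = 4.3.
Steady-state plasma level ∝ 1/CL, so new value = 69 / 4.3 = 16 μmol/L.

16 μmol/L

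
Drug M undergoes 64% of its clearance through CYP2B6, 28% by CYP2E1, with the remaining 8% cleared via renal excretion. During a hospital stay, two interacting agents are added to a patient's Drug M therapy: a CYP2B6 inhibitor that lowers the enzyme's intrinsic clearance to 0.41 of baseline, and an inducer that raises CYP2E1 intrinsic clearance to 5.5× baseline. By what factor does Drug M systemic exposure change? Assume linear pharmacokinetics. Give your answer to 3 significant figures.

0.531

The CYP2B6 pathway (64% of clearance) drops to 0.41× activity: 0.64 × 0.41 = 0.2624.
The CYP2E1 pathway (28% of clearance) is boosted to 5.5× activity: 0.28 × 5.5 = 1.54.
The remaining 8% of clearance is unaffected.
CL_new/CL_old = 0.2624 + 1.54 + 0.08 = 1.8824.
Net systemic exposure ratio = 1 / 1.8824 = 0.531.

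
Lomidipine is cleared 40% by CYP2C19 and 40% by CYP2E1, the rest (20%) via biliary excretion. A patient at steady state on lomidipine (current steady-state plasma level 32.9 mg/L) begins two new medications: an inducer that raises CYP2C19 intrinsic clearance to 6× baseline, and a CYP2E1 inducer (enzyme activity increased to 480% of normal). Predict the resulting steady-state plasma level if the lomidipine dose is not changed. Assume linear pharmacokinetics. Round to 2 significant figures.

The CYP2C19 pathway (40% of clearance) increases to 6× activity: 0.4 × 6 = 2.4.
The CYP2E1 pathway (40% of clearance) is boosted to 4.8× activity: 0.4 × 4.8 = 1.92.
Non-CYP routes (20%) are unchanged.
CL_new/CL_old = 2.4 + 1.92 + 0.2 = 4.52.
Dividing the baseline by the relative clearance: 32.9 / 4.52 = 7.3 mg/L.

7.3 mg/L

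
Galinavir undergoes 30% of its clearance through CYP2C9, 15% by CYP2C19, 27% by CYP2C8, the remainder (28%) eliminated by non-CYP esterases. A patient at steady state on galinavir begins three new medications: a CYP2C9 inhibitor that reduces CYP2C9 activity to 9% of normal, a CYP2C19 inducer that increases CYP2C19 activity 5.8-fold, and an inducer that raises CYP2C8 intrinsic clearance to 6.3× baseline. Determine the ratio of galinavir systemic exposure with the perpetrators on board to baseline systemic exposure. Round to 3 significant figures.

0.347

CYP2C9: 0.3 × 0.09 = 0.027
CYP2C19: 0.15 × 5.8 = 0.87
CYP2C8: 0.27 × 6.3 = 1.701
Other: 0.28 (unchanged)
CL_new/CL_old = 0.027 + 0.87 + 1.701 + 0.28 = 2.878.
Because systemic exposure varies inversely with clearance, the combined effect is 1 / 2.878 = 0.347.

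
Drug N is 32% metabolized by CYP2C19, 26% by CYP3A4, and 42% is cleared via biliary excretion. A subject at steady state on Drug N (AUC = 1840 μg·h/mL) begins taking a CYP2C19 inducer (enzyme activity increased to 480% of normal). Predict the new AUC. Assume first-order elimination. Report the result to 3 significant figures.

830 μg·h/mL

The CYP2C19 pathway (32% of clearance) increases to 4.8× activity: 0.32 × 4.8 = 1.536.
CYP3A4 (26%) and the residual 42% are unaffected.
CL_new/CL_old = 1.536 + 0.26 + 0.42 = 2.216.
New AUC = baseline ÷ relative clearance = 1840 / 2.216 = 830 μg·h/mL.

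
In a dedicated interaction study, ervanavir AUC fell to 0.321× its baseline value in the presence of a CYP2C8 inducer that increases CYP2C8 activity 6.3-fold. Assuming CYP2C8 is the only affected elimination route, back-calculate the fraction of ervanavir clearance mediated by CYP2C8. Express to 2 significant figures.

0.40

CL'/CL = 1 / 0.321 = 3.115
6.3·fm + (1 − fm) = 3.115
fm = (3.115 − 1) / (6.3 − 1) = 0.40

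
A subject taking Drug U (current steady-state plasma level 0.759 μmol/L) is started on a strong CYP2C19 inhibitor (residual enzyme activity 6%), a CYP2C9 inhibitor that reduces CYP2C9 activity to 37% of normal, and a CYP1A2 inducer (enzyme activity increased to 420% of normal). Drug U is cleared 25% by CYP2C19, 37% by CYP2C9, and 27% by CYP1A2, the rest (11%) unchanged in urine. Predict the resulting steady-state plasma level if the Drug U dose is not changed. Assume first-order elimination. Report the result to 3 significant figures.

0.544 μmol/L

The CYP2C19 pathway (25% of clearance) drops to 0.06× activity: 0.25 × 0.06 = 0.015.
The CYP2C9 pathway (37% of clearance) is reduced to 0.37× activity: 0.37 × 0.37 = 0.1369.
The CYP1A2 pathway (27% of clearance) is boosted to 4.2× activity: 0.27 × 4.2 = 1.134.
The remaining 11% of clearance is unaffected.
Relative clearance = 0.015 + 0.1369 + 1.134 + 0.11 = 1.3959.
New steady-state plasma level = 0.759 / 1.3959 = 0.544 μmol/L (concentration scales inversely with clearance).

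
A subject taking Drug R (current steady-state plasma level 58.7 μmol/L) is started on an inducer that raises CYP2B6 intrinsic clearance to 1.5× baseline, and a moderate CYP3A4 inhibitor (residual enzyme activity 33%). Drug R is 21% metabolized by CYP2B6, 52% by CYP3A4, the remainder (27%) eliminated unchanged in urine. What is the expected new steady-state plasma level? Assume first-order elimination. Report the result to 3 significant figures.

The CYP2B6 pathway (21% of clearance) increases to 1.5× activity: 0.21 × 1.5 = 0.315.
The CYP3A4 pathway (52% of clearance) falls to 0.33× activity: 0.52 × 0.33 = 0.1716.
Non-CYP routes (27%) are unchanged.
New clearance relative to baseline: 0.315 + 0.1716 + 0.27 = 0.7566.
Steady-state plasma level ∝ 1/CL: new value = 58.7 / 0.7566 = 77.6 μmol/L.

77.6 μmol/L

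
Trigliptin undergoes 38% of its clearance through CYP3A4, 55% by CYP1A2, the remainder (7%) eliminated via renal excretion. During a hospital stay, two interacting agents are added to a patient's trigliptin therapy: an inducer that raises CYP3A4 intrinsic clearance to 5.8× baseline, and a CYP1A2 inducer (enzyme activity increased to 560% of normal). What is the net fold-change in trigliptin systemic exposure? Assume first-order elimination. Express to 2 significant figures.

The CYP3A4 pathway (38% of clearance) rises to 5.8× activity: 0.38 × 5.8 = 2.204.
The CYP1A2 pathway (55% of clearance) is boosted to 5.6× activity: 0.55 × 5.6 = 3.08.
The remaining 7% of clearance is unaffected.
CL_new/CL_old = 2.204 + 3.08 + 0.07 = 5.354.
Net systemic exposure ratio = 1 / 5.354 = 0.19.

0.19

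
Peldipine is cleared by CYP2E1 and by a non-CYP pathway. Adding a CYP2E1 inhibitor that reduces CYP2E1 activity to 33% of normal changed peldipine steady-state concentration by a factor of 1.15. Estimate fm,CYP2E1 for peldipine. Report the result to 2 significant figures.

Let fm be the CYP2E1 fraction. New clearance relative to baseline = fm × 0.33 + (1 − fm).
Steady-state concentration ratio = 1 / (new CL fraction), so new CL fraction = 1 / 1.15 = 0.8696.
fm × 0.33 + 1 − fm = 0.8696  ⇒  fm × (0.33 − 1) = −0.1304  ⇒  fm = 0.19.

0.19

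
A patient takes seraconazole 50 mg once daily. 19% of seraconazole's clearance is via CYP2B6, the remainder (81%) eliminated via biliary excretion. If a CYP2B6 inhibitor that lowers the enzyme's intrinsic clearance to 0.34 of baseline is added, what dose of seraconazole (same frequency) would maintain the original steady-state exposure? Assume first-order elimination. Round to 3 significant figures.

The CYP2B6 pathway (19% of clearance) is reduced to 0.34× activity: 0.19 × 0.34 = 0.0646.
Non-CYP routes (81%) are unchanged.
Relative clearance = 0.0646 + 0.81 = 0.8746.
Css,avg = (dose rate)/CL, so holding Css fixed requires dose ∝ CL: 50 × 0.8746 = 43.7 mg.

43.7 mg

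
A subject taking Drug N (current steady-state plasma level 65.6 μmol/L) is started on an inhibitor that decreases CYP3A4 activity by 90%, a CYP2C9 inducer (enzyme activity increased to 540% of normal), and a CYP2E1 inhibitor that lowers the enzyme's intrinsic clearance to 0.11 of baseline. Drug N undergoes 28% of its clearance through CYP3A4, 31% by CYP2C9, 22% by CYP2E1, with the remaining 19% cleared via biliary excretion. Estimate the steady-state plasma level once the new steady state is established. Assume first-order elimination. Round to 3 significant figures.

The CYP3A4 pathway (28% of clearance) falls to 0.1× activity: 0.28 × 0.1 = 0.028.
The CYP2C9 pathway (31% of clearance) rises to 5.4× activity: 0.31 × 5.4 = 1.674.
The CYP2E1 pathway (22% of clearance) drops to 0.11× activity: 0.22 × 0.11 = 0.0242.
Non-CYP routes (19%) are unchanged.
Relative clearance = 0.028 + 1.674 + 0.0242 + 0.19 = 1.9162.
Steady-state plasma level ∝ 1/CL: new value = 65.6 / 1.9162 = 34.2 μmol/L.

34.2 μmol/L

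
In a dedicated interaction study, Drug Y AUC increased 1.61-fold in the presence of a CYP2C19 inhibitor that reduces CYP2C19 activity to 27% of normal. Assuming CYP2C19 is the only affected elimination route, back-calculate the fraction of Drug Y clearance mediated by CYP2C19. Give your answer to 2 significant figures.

Let x = fm,CYP2C19. Because AUC ∝ 1/CL, relative clearance fell to 1/1.61 = 0.6211.
Only the CYP2C19 route changed, so 0.6211 = x·0.27 + (1 − x), giving x = 0.52.

0.52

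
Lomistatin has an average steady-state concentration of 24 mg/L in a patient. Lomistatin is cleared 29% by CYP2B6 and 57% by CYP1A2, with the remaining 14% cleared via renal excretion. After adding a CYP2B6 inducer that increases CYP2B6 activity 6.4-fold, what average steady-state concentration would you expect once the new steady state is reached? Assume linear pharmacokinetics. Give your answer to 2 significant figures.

The CYP2B6 pathway (29% of clearance) is boosted to 6.4× activity: 0.29 × 6.4 = 1.856.
CYP1A2 (57%) and the residual 14% are unaffected.
Relative clearance = 1.856 + 0.57 + 0.14 = 2.566.
With dosing unchanged, average steady-state concentration scales as 1/CL: 24 / 2.566 = 9.4 mg/L.

9.4 mg/L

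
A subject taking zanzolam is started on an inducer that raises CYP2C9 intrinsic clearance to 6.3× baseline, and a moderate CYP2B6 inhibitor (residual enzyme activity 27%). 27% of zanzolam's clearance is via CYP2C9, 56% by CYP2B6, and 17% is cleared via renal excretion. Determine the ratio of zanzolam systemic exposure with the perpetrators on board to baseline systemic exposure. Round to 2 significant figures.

The CYP2C9 pathway (27% of clearance) is boosted to 6.3× activity: 0.27 × 6.3 = 1.701.
The CYP2B6 pathway (56% of clearance) is reduced to 0.27× activity: 0.56 × 0.27 = 0.1512.
Non-CYP routes (17%) are unchanged.
New clearance relative to baseline: 1.701 + 0.1512 + 0.17 = 2.0222.
Because systemic exposure varies inversely with clearance, the combined effect is 1 / 2.0222 = 0.49.

0.49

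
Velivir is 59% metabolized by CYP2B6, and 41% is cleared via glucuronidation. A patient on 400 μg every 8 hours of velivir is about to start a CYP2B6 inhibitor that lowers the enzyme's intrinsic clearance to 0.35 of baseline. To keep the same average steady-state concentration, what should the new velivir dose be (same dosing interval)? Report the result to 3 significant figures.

247 μg

The CYP2B6 pathway (59% of clearance) falls to 0.35× activity: 0.59 × 0.35 = 0.2065.
Non-CYP routes (41%) are unchanged.
New clearance relative to baseline: 0.2065 + 0.41 = 0.6165.
Exposure is unchanged when dose changes in proportion to clearance. New dose = 400 μg × 0.6165 = 247 μg.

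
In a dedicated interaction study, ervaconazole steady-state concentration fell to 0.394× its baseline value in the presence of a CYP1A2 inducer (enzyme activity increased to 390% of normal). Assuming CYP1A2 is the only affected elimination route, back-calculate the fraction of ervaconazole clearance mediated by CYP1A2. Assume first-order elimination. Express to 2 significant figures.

Call the CYP1A2 fraction fm. After the interaction, CL_new/CL_old = fm × 3.9 + (1 − fm).
Steady-state concentration ratio = 1 / (new CL fraction), so new CL fraction = 1 / 0.394 = 2.538.
fm × 3.9 + 1 − fm = 2.538  ⇒  fm × (3.9 − 1) = 1.538  ⇒  fm = 0.53.

0.53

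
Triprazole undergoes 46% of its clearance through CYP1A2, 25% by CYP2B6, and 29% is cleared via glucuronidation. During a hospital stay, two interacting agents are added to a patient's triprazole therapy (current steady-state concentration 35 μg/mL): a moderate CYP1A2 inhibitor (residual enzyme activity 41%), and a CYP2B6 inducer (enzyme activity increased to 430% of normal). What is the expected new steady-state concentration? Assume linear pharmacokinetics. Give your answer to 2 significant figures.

23 μg/mL

The CYP1A2 pathway (46% of clearance) is reduced to 0.41× activity: 0.46 × 0.41 = 0.1886.
The CYP2B6 pathway (25% of clearance) increases to 4.3× activity: 0.25 × 4.3 = 1.075.
The remaining 29% of clearance is unaffected.
New clearance relative to baseline: 0.1886 + 1.075 + 0.29 = 1.5536.
New steady-state concentration = 35 / 1.5536 = 23 μg/mL (concentration scales inversely with clearance).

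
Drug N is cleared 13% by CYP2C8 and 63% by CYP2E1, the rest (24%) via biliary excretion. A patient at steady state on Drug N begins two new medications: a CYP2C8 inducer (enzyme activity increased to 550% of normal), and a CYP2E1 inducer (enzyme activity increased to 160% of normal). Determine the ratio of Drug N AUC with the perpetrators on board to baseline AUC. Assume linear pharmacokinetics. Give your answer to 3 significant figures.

0.509

The CYP2C8 pathway (13% of clearance) is boosted to 5.5× activity: 0.13 × 5.5 = 0.715.
The CYP2E1 pathway (63% of clearance) rises to 1.6× activity: 0.63 × 1.6 = 1.008.
The remaining 24% of clearance is unaffected.
New clearance relative to baseline: 0.715 + 1.008 + 0.24 = 1.963.
Net AUC ratio = 1 / 1.963 = 0.509.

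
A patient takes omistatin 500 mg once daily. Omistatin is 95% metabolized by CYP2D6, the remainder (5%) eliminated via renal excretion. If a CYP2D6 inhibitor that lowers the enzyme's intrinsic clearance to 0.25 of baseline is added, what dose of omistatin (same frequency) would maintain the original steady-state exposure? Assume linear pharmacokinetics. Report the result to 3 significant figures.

CYP2D6: 0.95 × 0.25 = 0.2375
Other: 0.05 (unchanged)
New clearance relative to baseline: 0.2375 + 0.05 = 0.2875.
To maintain the same steady-state level, dose must scale with clearance: new dose = 500 × 0.2875 = 144 mg.

144 mg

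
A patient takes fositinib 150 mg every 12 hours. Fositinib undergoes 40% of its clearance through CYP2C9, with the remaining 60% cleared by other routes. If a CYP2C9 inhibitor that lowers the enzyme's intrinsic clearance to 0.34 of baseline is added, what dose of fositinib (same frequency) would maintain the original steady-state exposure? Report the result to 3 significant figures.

The CYP2C9 pathway (40% of clearance) is reduced to 0.34× activity: 0.4 × 0.34 = 0.136.
Non-CYP routes (60%) are unchanged.
Relative clearance = 0.136 + 0.6 = 0.736.
To maintain the same steady-state level, dose must scale with clearance: new dose = 150 × 0.736 = 110 mg.

110 mg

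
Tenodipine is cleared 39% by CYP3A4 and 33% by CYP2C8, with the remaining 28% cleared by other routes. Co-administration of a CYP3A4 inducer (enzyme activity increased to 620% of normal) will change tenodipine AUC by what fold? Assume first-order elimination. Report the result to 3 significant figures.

CYP3A4: 0.39 × 6.2 = 2.418
CYP2C8: 0.33 (unchanged)
Other: 0.28 (unchanged)
CL_new/CL_old = 2.418 + 0.33 + 0.28 = 3.028.
AUC is inversely proportional to clearance, so the fold-change is 1 / 3.028 = 0.330.

0.330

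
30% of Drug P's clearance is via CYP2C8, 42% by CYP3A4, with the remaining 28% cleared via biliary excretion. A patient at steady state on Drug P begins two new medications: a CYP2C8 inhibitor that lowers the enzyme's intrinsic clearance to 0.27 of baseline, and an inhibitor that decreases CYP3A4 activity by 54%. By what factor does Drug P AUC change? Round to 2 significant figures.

The CYP2C8 pathway (30% of clearance) is reduced to 0.27× activity: 0.3 × 0.27 = 0.081.
The CYP3A4 pathway (42% of clearance) drops to 0.46× activity: 0.42 × 0.46 = 0.1932.
The remaining 28% of clearance is unaffected.
New clearance relative to baseline: 0.081 + 0.1932 + 0.28 = 0.5542.
AUC ∝ 1/CL: fold-change = 1 / 0.5542 = 1.8.

1.8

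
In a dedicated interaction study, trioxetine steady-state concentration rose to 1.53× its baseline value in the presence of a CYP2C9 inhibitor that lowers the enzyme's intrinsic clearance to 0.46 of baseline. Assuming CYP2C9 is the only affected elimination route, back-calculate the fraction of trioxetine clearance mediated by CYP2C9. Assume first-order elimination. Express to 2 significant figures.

CL'/CL = 1 / 1.53 = 0.6536
0.46·fm + (1 − fm) = 0.6536
fm = (0.6536 − 1) / (0.46 − 1) = 0.64

0.64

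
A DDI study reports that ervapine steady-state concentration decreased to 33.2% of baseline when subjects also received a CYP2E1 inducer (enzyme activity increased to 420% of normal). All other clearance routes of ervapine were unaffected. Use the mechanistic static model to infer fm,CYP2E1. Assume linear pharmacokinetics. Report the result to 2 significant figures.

Let x = fm,CYP2E1. Because steady-state concentration ∝ 1/CL, relative clearance rose to 1/0.332 = 3.012.
Only the CYP2E1 route changed, so 3.012 = x·4.2 + (1 − x), giving x = 0.63.

0.63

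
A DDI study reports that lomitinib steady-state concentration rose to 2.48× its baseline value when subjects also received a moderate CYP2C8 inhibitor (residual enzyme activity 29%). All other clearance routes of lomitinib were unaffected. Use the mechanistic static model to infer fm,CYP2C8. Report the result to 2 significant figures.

0.84

Let fm be the CYP2C8 fraction. New clearance relative to baseline = fm × 0.29 + (1 − fm).
Steady-state concentration ratio = 1 / (new CL fraction), so new CL fraction = 1 / 2.48 = 0.4032.
fm × 0.29 + 1 − fm = 0.4032  ⇒  fm × (0.29 − 1) = −0.5968  ⇒  fm = 0.84.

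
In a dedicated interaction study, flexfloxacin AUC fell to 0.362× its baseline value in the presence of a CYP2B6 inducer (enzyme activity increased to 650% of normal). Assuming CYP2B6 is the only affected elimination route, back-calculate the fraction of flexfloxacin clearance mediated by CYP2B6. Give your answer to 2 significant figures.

Let fm be the CYP2B6 fraction. New clearance relative to baseline = fm × 6.5 + (1 − fm).
AUC ratio = 1 / (new CL fraction), so new CL fraction = 1 / 0.362 = 2.762.
fm × 6.5 + 1 − fm = 2.762  ⇒  fm × (6.5 − 1) = 1.762  ⇒  fm = 0.32.

0.32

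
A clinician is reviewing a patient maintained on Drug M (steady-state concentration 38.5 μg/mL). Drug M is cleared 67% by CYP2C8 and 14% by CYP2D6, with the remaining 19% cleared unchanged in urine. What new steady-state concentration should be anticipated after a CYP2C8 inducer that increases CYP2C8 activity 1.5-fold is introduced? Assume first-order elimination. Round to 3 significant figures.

28.8 μg/mL

CYP2C8: 0.67 × 1.5 = 1.005
CYP2D6: 0.14 (unchanged)
Other: 0.19 (unchanged)
CL_new/CL_old = 1.005 + 0.14 + 0.19 = 1.335.
New steady-state concentration = baseline ÷ relative clearance = 38.5 / 1.335 = 28.8 μg/mL.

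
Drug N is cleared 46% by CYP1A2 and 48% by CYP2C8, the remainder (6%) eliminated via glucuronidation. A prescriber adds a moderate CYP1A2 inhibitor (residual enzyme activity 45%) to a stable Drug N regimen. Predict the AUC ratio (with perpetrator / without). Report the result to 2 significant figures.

The CYP1A2 pathway (46% of clearance) is reduced to 0.45× activity: 0.46 × 0.45 = 0.207.
CYP2C8 (48%) and the residual 6% are unaffected.
CL_new/CL_old = 0.207 + 0.48 + 0.06 = 0.747.
AUC is inversely proportional to clearance, so the fold-change is 1 / 0.747 = 1.3.

1.3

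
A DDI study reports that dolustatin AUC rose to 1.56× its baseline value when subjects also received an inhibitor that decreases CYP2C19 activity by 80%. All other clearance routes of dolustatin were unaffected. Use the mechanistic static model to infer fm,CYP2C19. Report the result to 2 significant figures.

0.45

Write x for the fraction cleared via CYP2C19. The observed AUC change means clearance fell to 1/1.56 = 0.641 of baseline.
Setting x·0.2 + (1 − x) = 0.641 and solving: x = (0.641 − 1)/(0.2 − 1) = 0.45.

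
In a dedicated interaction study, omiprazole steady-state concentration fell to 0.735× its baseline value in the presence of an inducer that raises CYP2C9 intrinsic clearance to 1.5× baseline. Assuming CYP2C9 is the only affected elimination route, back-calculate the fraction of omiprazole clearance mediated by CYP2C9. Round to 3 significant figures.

0.721

CL'/CL = 1 / 0.735 = 1.361
1.5·fm + (1 − fm) = 1.361
fm = (1.361 − 1) / (1.5 − 1) = 0.721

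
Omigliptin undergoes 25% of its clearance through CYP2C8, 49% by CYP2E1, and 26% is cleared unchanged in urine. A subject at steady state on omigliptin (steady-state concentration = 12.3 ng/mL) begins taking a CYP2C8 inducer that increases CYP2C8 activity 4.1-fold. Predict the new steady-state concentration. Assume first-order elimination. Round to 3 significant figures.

6.93 ng/mL

The CYP2C8 pathway (25% of clearance) is boosted to 4.1× activity: 0.25 × 4.1 = 1.025.
CYP2E1 (49%) and the residual 26% are unaffected.
New clearance relative to baseline: 1.025 + 0.49 + 0.26 = 1.775.
Steady-state concentration ∝ 1/CL, so new value = 12.3 / 1.775 = 6.93 ng/mL.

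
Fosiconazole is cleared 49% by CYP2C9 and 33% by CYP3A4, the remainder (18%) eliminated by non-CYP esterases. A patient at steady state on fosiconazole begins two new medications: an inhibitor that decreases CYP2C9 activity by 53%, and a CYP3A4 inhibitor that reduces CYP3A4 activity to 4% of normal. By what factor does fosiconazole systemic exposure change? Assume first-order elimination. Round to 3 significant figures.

CYP2C9: 0.49 × 0.47 = 0.2303
CYP3A4: 0.33 × 0.04 = 0.0132
Other: 0.18 (unchanged)
Relative clearance = 0.2303 + 0.0132 + 0.18 = 0.4235.
Because systemic exposure varies inversely with clearance, the combined effect is 1 / 0.4235 = 2.36.

2.36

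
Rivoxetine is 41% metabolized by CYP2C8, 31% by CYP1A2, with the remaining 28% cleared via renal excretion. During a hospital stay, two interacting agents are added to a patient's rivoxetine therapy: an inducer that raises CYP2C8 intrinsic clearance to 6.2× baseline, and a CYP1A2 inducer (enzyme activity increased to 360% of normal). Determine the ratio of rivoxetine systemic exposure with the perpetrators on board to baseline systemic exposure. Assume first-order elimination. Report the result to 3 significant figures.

0.254

The CYP2C8 pathway (41% of clearance) increases to 6.2× activity: 0.41 × 6.2 = 2.542.
The CYP1A2 pathway (31% of clearance) rises to 3.6× activity: 0.31 × 3.6 = 1.116.
Non-CYP routes (28%) are unchanged.
New clearance relative to baseline: 2.542 + 1.116 + 0.28 = 3.938.
Because systemic exposure varies inversely with clearance, the combined effect is 1 / 3.938 = 0.254.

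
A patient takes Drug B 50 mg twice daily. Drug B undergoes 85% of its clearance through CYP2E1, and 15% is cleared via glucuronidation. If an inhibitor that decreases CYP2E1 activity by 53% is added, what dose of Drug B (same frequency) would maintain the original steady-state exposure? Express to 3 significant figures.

27.5 mg

CYP2E1: 0.85 × 0.47 = 0.3995
Other: 0.15 (unchanged)
CL_new/CL_old = 0.3995 + 0.15 = 0.5495.
Css,avg = (dose rate)/CL, so holding Css fixed requires dose ∝ CL: 50 × 0.5495 = 27.5 mg.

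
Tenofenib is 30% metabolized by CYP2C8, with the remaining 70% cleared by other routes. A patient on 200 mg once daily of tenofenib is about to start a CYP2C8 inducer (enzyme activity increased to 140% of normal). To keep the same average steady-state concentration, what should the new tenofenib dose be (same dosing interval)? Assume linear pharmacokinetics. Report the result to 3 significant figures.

CYP2C8: 0.3 × 1.4 = 0.42
Other: 0.7 (unchanged)
Relative clearance = 0.42 + 0.7 = 1.12.
Exposure is unchanged when dose changes in proportion to clearance. New dose = 200 mg × 1.12 = 224 mg.

224 mg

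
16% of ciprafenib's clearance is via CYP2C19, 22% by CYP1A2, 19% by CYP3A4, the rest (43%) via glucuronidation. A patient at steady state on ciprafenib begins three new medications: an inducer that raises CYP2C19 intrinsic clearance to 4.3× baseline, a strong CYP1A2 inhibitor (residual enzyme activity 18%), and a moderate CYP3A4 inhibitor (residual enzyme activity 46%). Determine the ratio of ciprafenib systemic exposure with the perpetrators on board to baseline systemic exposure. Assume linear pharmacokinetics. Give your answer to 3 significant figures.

0.803

The CYP2C19 pathway (16% of clearance) is boosted to 4.3× activity: 0.16 × 4.3 = 0.688.
The CYP1A2 pathway (22% of clearance) is reduced to 0.18× activity: 0.22 × 0.18 = 0.0396.
The CYP3A4 pathway (19% of clearance) drops to 0.46× activity: 0.19 × 0.46 = 0.0874.
Non-CYP routes (43%) are unchanged.
New clearance relative to baseline: 0.688 + 0.0396 + 0.0874 + 0.43 = 1.245.
Because systemic exposure varies inversely with clearance, the combined effect is 1 / 1.245 = 0.803.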